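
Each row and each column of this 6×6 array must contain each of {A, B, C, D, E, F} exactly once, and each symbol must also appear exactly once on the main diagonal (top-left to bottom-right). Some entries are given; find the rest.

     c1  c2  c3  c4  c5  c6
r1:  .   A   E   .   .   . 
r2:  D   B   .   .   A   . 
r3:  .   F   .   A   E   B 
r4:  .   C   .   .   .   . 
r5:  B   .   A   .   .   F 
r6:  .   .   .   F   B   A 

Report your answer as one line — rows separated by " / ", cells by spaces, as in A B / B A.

F A E B D C / D B F C A E / C F D A E B / A C B E F D / B E A D C F / E D C F B A

(r3,c1) = C
(r3,c3) = D
(r4,c4) = E
(r4,c6) = D
(r5,c5) = C
(r6,c1) = E
(r6,c2) = D
(r6,c3) = C
(r1,c1) = F
(r1,c5) = D
(r1,c6) = C
(r2,c3) = F
(r2,c4) = C
(r2,c6) = E
(r4,c1) = A
(r4,c3) = B
(r4,c5) = F
(r5,c2) = E
(r5,c4) = D
(r1,c4) = B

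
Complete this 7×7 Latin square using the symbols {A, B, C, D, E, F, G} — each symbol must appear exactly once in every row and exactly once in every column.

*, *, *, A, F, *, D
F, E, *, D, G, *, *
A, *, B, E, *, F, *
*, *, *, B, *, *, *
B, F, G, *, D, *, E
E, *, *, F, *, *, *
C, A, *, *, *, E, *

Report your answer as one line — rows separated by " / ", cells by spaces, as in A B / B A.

G B E A F C D / F E A D G B C / A D B E C F G / D C F B E G A / B F G C D A E / E G C F A D B / C A D G B E F

(r1,c1) = G
(r3,c5) = C
(r3,c7) = G
(r4,c1) = D
(r5,c4) = C
(r5,c6) = A
(r7,c4) = G
(r7,c5) = B
(r7,c7) = F
(r3,c2) = D
(r6,c5) = A
(r7,c3) = D
(r4,c5) = E
(r6,c3) = C
(r6,c7) = B
(r1,c3) = E
(r2,c3) = A
(r2,c7) = C
(r4,c3) = F
(r4,c7) = A
(r6,c2) = G
(r6,c6) = D
(r2,c6) = B
(r4,c2) = C
(r4,c6) = G
(r1,c2) = B
(r1,c6) = C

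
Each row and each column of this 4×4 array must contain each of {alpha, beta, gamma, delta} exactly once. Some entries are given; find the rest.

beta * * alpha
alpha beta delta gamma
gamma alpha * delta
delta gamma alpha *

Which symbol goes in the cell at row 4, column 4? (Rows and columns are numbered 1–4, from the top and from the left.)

beta

Cell (r1,c2): row 1 has {alpha,beta}; column 2 has {alpha,beta,gamma} → delta.
Cell (r1,c3): row 1 has {alpha,beta,delta}; column 3 has {alpha,delta} → gamma.
Cell (r3,c3): row 3 has {alpha,gamma,delta}; column 3 has {alpha,gamma,delta} → beta.
Cell (r4,c4): row 4 has {alpha,gamma,delta}; column 4 has {alpha,gamma,delta} → beta.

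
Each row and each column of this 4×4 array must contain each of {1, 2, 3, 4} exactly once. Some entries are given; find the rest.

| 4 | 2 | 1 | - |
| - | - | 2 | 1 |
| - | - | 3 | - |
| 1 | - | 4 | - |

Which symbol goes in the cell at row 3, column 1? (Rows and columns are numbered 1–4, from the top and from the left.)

2

(r1,c4) = 3
(r2,c1) = 3
(r2,c2) = 4
(r3,c1) = 2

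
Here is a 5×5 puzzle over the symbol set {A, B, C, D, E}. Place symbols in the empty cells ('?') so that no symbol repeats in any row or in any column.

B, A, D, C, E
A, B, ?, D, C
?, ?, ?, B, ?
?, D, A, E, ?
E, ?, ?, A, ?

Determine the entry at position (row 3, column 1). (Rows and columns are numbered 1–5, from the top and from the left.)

D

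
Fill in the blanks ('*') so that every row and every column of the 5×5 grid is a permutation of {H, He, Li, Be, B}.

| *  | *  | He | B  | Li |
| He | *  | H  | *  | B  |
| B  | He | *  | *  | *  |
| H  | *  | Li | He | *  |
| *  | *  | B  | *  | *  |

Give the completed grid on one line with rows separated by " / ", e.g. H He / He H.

Be H He B Li / He Li H Be B / B He Be Li H / H B Li He Be / Li Be B H He

Cell (r1,c1): row 1 has {He,Li,B}; column 1 has {H,He,B} → Be.
Cell (r1,c2): row 1 has {He,Li,Be,B}; column 2 has {He} → H.
Cell (r3,c3): row 3 has {He,B}; column 3 has {H,He,Li,B} → Be.
Cell (r3,c5): row 3 has {He,Be,B}; column 5 has {Li,B} → H.
Cell (r4,c5): row 4 has {H,He,Li}; column 5 has {H,Li,B} → Be.
Cell (r5,c1): row 5 has {B}; column 1 has {H,He,Be,B} → Li.
Cell (r5,c2): row 5 has {Li,B}; column 2 has {H,He} → Be.
Cell (r5,c4): row 5 has {Li,Be,B}; column 4 has {He,B} → H.
Cell (r5,c5): row 5 has {H,Li,Be,B}; column 5 has {H,Li,Be,B} → He.
Cell (r2,c2): row 2 has {H,He,B}; column 2 has {H,He,Be} → Li.
Cell (r2,c4): row 2 has {H,He,Li,B}; column 4 has {H,He,B} → Be.
Cell (r3,c4): row 3 has {H,He,Be,B}; column 4 has {H,He,Be,B} → Li.
Cell (r4,c2): row 4 has {H,He,Li,Be}; column 2 has {H,He,Li,Be} → B.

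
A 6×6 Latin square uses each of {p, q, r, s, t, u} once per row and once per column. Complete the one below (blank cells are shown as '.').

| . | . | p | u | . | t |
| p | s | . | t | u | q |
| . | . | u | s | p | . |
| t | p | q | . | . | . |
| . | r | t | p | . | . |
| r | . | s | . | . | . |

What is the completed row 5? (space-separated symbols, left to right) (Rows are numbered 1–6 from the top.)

u r t p q s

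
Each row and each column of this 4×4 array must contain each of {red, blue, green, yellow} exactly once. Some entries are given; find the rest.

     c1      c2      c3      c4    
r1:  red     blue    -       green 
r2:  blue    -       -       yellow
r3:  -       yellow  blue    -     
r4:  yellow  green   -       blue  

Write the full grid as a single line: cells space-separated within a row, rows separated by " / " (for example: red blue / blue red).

(r1,c3): row 1 has {red,blue,green}; column 3 has {blue}, so it must be yellow.
(r2,c2): row 2 has {blue,yellow}; column 2 has {blue,green,yellow}, so it must be red.
(r2,c3): row 2 has {red,blue,yellow}; column 3 has {blue,yellow}, so it must be green.
(r3,c1): row 3 has {blue,yellow}; column 1 has {red,blue,yellow}, so it must be green.
(r3,c4): row 3 has {blue,green,yellow}; column 4 has {blue,green,yellow}, so it must be red.
(r4,c3): row 4 has {blue,green,yellow}; column 3 has {blue,green,yellow}, so it must be red.

red blue yellow green / blue red green yellow / green yellow blue red / yellow green red blue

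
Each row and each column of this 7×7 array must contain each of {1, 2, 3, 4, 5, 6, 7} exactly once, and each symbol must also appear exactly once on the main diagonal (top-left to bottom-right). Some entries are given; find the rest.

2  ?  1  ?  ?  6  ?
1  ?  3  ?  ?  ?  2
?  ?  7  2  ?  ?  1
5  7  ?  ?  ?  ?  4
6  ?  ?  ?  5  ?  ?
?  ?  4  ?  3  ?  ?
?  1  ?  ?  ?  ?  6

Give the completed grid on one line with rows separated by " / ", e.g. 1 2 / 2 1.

2 5 1 4 7 6 3 / 1 4 3 5 6 7 2 / 3 6 7 2 4 5 1 / 5 7 6 3 1 2 4 / 6 3 2 1 5 4 7 / 7 2 4 6 3 1 5 / 4 1 5 7 2 3 6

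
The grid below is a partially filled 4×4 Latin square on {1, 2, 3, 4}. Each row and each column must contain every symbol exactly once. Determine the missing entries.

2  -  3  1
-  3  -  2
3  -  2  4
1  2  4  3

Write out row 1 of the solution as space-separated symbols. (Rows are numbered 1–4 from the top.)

2 4 3 1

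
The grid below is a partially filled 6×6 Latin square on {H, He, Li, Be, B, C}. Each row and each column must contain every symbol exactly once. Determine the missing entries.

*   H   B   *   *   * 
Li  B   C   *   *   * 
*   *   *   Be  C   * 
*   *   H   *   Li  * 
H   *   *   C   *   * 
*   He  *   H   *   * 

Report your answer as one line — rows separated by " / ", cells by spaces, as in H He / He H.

He H B Li Be C / Li B C He H Be / B Li He Be C H / Be C H B Li He / H Be Li C He B / C He Be H B Li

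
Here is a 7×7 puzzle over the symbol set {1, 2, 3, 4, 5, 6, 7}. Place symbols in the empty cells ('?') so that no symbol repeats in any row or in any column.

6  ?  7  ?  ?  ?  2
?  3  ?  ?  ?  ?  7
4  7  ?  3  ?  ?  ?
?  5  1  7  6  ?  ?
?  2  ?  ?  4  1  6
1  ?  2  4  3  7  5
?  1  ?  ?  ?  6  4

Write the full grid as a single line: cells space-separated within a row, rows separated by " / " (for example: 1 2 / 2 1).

(r1,c2) = 4
(r3,c7) = 1
(r4,c7) = 3
(r5,c4) = 5
(r6,c2) = 6
(r7,c4) = 2
(r1,c4) = 1
(r1,c5) = 5
(r1,c6) = 3
(r2,c4) = 6
(r3,c5) = 2
(r3,c6) = 5
(r4,c1) = 2
(r4,c6) = 4
(r5,c3) = 3
(r7,c3) = 5
(r7,c5) = 7
(r2,c1) = 5
(r2,c3) = 4
(r2,c5) = 1
(r2,c6) = 2
(r3,c3) = 6
(r5,c1) = 7
(r7,c1) = 3

6 4 7 1 5 3 2 / 5 3 4 6 1 2 7 / 4 7 6 3 2 5 1 / 2 5 1 7 6 4 3 / 7 2 3 5 4 1 6 / 1 6 2 4 3 7 5 / 3 1 5 2 7 6 4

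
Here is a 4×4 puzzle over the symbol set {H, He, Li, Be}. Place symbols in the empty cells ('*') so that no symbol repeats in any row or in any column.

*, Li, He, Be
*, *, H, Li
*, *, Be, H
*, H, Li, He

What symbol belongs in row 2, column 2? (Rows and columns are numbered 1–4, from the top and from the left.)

Be

At row 1, column 1: row 1 has {He,Li,Be}; column 1 is empty so far; that leaves H.
At row 3, column 2: row 3 has {H,Be}; column 2 has {H,Li}; that leaves He.
At row 4, column 1: row 4 has {H,He,Li}; column 1 has {H}; that leaves Be.
At row 2, column 1: row 2 has {H,Li}; column 1 has {H,Be}; that leaves He.
At row 2, column 2: row 2 has {H,He,Li}; column 2 has {H,He,Li}; that leaves Be.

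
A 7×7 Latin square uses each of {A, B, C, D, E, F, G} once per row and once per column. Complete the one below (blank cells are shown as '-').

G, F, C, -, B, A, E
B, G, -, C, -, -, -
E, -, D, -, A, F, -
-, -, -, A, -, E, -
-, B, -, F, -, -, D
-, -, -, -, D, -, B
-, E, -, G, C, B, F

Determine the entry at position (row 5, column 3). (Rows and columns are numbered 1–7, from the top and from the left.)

G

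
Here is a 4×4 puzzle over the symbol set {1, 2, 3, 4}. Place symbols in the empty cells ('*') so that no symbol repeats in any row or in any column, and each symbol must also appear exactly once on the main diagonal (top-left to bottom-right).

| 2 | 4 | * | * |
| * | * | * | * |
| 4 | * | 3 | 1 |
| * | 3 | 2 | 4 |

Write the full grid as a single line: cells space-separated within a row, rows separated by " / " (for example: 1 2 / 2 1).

2 4 1 3 / 3 1 4 2 / 4 2 3 1 / 1 3 2 4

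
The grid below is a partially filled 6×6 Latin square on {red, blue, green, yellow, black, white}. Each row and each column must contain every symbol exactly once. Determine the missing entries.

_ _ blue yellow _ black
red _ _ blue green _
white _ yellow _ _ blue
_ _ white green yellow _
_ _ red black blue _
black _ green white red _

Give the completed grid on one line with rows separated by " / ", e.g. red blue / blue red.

(r1,c1) = green
(r1,c5) = white
(r2,c3) = black
(r3,c4) = red
(r3,c5) = black
(r4,c1) = blue
(r4,c6) = red
(r5,c1) = yellow
(r6,c6) = yellow
(r1,c2) = red
(r2,c6) = white
(r3,c2) = green
(r4,c2) = black
(r5,c2) = white
(r5,c6) = green
(r6,c2) = blue
(r2,c2) = yellow

green red blue yellow white black / red yellow black blue green white / white green yellow red black blue / blue black white green yellow red / yellow white red black blue green / black blue green white red yellow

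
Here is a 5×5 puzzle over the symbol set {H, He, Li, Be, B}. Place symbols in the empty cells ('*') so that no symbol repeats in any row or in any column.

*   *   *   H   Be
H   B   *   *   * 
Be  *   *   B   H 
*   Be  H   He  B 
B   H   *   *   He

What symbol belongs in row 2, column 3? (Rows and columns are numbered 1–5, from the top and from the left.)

He

(r2,c5): row 2 has {H,B}; column 5 has {H,He,Be,B}, so it must be Li.
(r4,c1): row 4 has {H,He,Be,B}; column 1 has {H,Be,B}, so it must be Li.
(r1,c1): row 1 has {H,Be}; column 1 has {H,Li,Be,B}, so it must be He.
(r1,c2): row 1 has {H,He,Be}; column 2 has {H,Be,B}, so it must be Li.
(r1,c3): row 1 has {H,He,Li,Be}; column 3 has {H}, so it must be B.
(r2,c4): row 2 has {H,Li,B}; column 4 has {H,He,B}, so it must be Be.
(r3,c2): row 3 has {H,Be,B}; column 2 has {H,Li,Be,B}, so it must be He.
(r3,c3): row 3 has {H,He,Be,B}; column 3 has {H,B}, so it must be Li.
(r5,c3): row 5 has {H,He,B}; column 3 has {H,Li,B}, so it must be Be.
(r5,c4): row 5 has {H,He,Be,B}; column 4 has {H,He,Be,B}, so it must be Li.
(r2,c3): row 2 has {H,Li,Be,B}; column 3 has {H,Li,Be,B}, so it must be He.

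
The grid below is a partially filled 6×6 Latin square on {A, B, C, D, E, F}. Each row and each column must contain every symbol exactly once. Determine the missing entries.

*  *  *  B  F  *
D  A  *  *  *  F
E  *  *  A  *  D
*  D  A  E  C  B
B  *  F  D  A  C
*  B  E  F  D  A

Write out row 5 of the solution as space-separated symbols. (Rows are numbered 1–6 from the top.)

B E F D A C

(r1,c6): row 1 has {B,F}; column 6 has {A,B,C,D,F}, so it must be E.
(r2,c4): row 2 has {A,D,F}; column 4 has {A,B,D,E,F}, so it must be C.
(r3,c5): row 3 has {A,D,E}; column 5 has {A,C,D,F}, so it must be B.
(r4,c1): row 4 has {A,B,C,D,E}; column 1 has {B,D,E}, so it must be F.
(r5,c2): row 5 has {A,B,C,D,F}; column 2 has {A,B,D}, so it must be E.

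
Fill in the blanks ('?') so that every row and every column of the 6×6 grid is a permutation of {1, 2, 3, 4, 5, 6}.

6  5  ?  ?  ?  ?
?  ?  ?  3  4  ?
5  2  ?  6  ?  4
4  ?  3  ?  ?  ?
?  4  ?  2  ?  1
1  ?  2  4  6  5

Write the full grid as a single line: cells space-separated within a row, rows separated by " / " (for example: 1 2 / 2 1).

(r1,c4): row 1 has {5,6}; column 4 has {2,3,4,6}, so it must be 1.
(r2,c1): row 2 has {3,4}; column 1 has {1,4,5,6}, so it must be 2.
(r2,c6): row 2 has {2,3,4}; column 6 has {1,4,5}, so it must be 6.
(r3,c3): row 3 has {2,4,5,6}; column 3 has {2,3}, so it must be 1.
(r3,c5): row 3 has {1,2,4,5,6}; column 5 has {4,6}, so it must be 3.
(r4,c4): row 4 has {3,4}; column 4 has {1,2,3,4,6}, so it must be 5.
(r4,c6): row 4 has {3,4,5}; column 6 has {1,4,5,6}, so it must be 2.
(r5,c1): row 5 has {1,2,4}; column 1 has {1,2,4,5,6}, so it must be 3.
(r5,c5): row 5 has {1,2,3,4}; column 5 has {3,4,6}, so it must be 5.
(r6,c2): row 6 has {1,2,4,5,6}; column 2 has {2,4,5}, so it must be 3.
(r1,c3): row 1 has {1,5,6}; column 3 has {1,2,3}, so it must be 4.
(r1,c5): row 1 has {1,4,5,6}; column 5 has {3,4,5,6}, so it must be 2.
(r1,c6): row 1 has {1,2,4,5,6}; column 6 has {1,2,4,5,6}, so it must be 3.
(r2,c2): row 2 has {2,3,4,6}; column 2 has {2,3,4,5}, so it must be 1.
(r2,c3): row 2 has {1,2,3,4,6}; column 3 has {1,2,3,4}, so it must be 5.
(r4,c2): row 4 has {2,3,4,5}; column 2 has {1,2,3,4,5}, so it must be 6.
(r4,c5): row 4 has {2,3,4,5,6}; column 5 has {2,3,4,5,6}, so it must be 1.
(r5,c3): row 5 has {1,2,3,4,5}; column 3 has {1,2,3,4,5}, so it must be 6.

6 5 4 1 2 3 / 2 1 5 3 4 6 / 5 2 1 6 3 4 / 4 6 3 5 1 2 / 3 4 6 2 5 1 / 1 3 2 4 6 5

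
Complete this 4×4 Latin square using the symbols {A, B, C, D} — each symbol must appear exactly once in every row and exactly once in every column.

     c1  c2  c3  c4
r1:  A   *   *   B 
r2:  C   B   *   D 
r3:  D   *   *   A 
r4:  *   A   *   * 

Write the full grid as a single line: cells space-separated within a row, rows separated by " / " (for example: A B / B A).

A D C B / C B A D / D C B A / B A D C

At row 2, column 3: row 2 has {B,C,D}; column 3 is empty so far; that leaves A.
At row 3, column 2: row 3 has {A,D}; column 2 has {A,B}; that leaves C.
At row 3, column 3: row 3 has {A,C,D}; column 3 has {A}; that leaves B.
At row 4, column 1: row 4 has {A}; column 1 has {A,C,D}; that leaves B.
At row 4, column 4: row 4 has {A,B}; column 4 has {A,B,D}; that leaves C.
At row 1, column 2: row 1 has {A,B}; column 2 has {A,B,C}; that leaves D.
At row 1, column 3: row 1 has {A,B,D}; column 3 has {A,B}; that leaves C.
At row 4, column 3: row 4 has {A,B,C}; column 3 has {A,B,C}; that leaves D.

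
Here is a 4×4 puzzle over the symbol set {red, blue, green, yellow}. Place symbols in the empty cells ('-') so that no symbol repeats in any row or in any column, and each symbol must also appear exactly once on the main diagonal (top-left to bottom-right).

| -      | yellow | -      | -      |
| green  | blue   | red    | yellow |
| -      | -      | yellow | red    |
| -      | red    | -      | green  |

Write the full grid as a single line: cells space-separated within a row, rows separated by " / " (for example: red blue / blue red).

red yellow green blue / green blue red yellow / blue green yellow red / yellow red blue green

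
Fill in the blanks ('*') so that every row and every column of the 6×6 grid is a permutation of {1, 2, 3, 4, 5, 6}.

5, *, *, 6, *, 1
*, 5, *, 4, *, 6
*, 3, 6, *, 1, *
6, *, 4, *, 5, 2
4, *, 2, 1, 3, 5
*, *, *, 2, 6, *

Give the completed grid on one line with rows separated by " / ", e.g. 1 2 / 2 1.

(r1,c3) = 3
(r2,c3) = 1
(r2,c5) = 2
(r3,c1) = 2
(r3,c4) = 5
(r3,c6) = 4
(r4,c2) = 1
(r4,c4) = 3
(r5,c2) = 6
(r6,c2) = 4
(r6,c3) = 5
(r6,c6) = 3
(r1,c2) = 2
(r1,c5) = 4
(r2,c1) = 3
(r6,c1) = 1

5 2 3 6 4 1 / 3 5 1 4 2 6 / 2 3 6 5 1 4 / 6 1 4 3 5 2 / 4 6 2 1 3 5 / 1 4 5 2 6 3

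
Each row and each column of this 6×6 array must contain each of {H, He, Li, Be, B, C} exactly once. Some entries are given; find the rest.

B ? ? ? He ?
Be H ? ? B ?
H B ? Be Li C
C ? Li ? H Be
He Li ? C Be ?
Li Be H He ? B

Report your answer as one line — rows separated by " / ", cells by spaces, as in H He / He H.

B C Be H He Li / Be H C Li B He / H B He Be Li C / C He Li B H Be / He Li B C Be H / Li Be H He C B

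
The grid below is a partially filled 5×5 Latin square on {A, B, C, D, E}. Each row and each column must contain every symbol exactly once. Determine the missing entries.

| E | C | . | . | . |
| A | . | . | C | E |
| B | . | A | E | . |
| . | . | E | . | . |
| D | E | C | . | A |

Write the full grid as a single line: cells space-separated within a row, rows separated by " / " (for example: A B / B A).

E C B A D / A B D C E / B D A E C / C A E D B / D E C B A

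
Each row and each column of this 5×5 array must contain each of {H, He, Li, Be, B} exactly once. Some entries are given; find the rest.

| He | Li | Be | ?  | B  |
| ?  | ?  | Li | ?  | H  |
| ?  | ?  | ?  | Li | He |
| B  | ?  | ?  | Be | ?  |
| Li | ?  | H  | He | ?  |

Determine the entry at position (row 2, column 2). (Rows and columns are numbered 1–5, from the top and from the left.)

He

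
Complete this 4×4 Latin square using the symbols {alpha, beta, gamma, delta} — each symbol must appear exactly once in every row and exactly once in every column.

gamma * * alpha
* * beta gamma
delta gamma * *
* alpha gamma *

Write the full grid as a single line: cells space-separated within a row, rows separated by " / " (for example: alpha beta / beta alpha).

(r1,c3) = delta
(r2,c1) = alpha
(r2,c2) = delta
(r3,c3) = alpha
(r3,c4) = beta
(r4,c1) = beta
(r4,c4) = delta
(r1,c2) = beta

gamma beta delta alpha / alpha delta beta gamma / delta gamma alpha beta / beta alpha gamma delta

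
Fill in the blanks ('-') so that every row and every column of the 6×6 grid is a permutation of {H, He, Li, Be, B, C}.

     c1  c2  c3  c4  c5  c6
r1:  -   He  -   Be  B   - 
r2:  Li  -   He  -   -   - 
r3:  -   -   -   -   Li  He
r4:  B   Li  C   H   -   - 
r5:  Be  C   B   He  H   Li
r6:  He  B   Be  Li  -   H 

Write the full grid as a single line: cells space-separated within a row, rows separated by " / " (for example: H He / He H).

H He Li Be B C / Li H He C Be B / C Be H B Li He / B Li C H He Be / Be C B He H Li / He B Be Li C H

row 1 has {He,Be,B}; column 6 has {H,He,Li} — only C is left for (r1,c6).
row 3 has {He,Li}; column 3 has {He,Be,B,C} — only H is left for (r3,c3).
row 4 has {H,Li,B,C}; column 6 has {H,He,Li,C} — only Be is left for (r4,c6).
row 6 has {H,He,Li,Be,B}; column 5 has {H,Li,B} — only C is left for (r6,c5).
row 1 has {He,Be,B,C}; column 1 has {He,Li,Be,B} — only H is left for (r1,c1).
row 1 has {H,He,Be,B,C}; column 3 has {H,He,Be,B,C} — only Li is left for (r1,c3).
row 2 has {He,Li}; column 5 has {H,Li,B,C} — only Be is left for (r2,c5).
row 2 has {He,Li,Be}; column 6 has {H,He,Li,Be,C} — only B is left for (r2,c6).
row 3 has {H,He,Li}; column 1 has {H,He,Li,Be,B} — only C is left for (r3,c1).
row 3 has {H,He,Li,C}; column 2 has {He,Li,B,C} — only Be is left for (r3,c2).
row 3 has {H,He,Li,Be,C}; column 4 has {H,He,Li,Be} — only B is left for (r3,c4).
row 4 has {H,Li,Be,B,C}; column 5 has {H,Li,Be,B,C} — only He is left for (r4,c5).
row 2 has {He,Li,Be,B}; column 2 has {He,Li,Be,B,C} — only H is left for (r2,c2).
row 2 has {H,He,Li,Be,B}; column 4 has {H,He,Li,Be,B} — only C is left for (r2,c4).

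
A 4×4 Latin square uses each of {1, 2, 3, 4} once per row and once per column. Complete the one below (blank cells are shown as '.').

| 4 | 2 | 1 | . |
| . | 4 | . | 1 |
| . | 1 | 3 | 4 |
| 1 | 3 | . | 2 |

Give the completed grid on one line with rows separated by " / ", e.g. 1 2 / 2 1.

4 2 1 3 / 3 4 2 1 / 2 1 3 4 / 1 3 4 2

(r1,c4) = 3
(r2,c3) = 2
(r3,c1) = 2
(r4,c3) = 4
(r2,c1) = 3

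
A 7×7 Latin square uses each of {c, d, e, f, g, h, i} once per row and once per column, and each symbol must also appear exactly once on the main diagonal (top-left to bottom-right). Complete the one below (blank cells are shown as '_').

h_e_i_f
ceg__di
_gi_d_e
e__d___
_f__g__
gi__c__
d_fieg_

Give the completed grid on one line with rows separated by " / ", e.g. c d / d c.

h d e g i c f / c e g f h d i / f g i c d h e / e c h d f i g / i f c h g e d / g i d e c f h / d h f i e g c

(r1,c6) = c
(r3,c1) = f
(r3,c6) = h
(r5,c1) = i
(r5,c6) = e
(r6,c6) = f
(r7,c7) = c
(r1,c2) = d
(r1,c4) = g
(r3,c4) = c
(r4,c6) = i
(r5,c4) = h
(r5,c7) = d
(r6,c4) = e
(r6,c7) = h
(r7,c2) = h
(r2,c4) = f
(r2,c5) = h
(r4,c2) = c
(r4,c3) = h
(r4,c5) = f
(r4,c7) = g
(r5,c3) = c
(r6,c3) = d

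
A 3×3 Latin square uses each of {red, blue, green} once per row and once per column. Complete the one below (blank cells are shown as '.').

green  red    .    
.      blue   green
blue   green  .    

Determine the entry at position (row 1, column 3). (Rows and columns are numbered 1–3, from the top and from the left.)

blue

At row 1, column 3: row 1 has {red,green}; column 3 has {green}; that leaves blue.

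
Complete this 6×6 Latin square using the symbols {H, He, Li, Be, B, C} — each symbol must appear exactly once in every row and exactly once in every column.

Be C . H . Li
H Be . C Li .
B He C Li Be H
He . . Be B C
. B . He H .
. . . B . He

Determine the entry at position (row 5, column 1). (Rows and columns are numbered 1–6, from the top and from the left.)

At row 1, column 5: row 1 has {H,Li,Be,C}; column 5 has {H,Li,Be,B}; that leaves He.
At row 2, column 6: row 2 has {H,Li,Be,C}; column 6 has {H,He,Li,C}; that leaves B.
At row 5, column 6: row 5 has {H,He,B}; column 6 has {H,He,Li,B,C}; that leaves Be.
At row 6, column 5: row 6 has {He,B}; column 5 has {H,He,Li,Be,B}; that leaves C.
At row 1, column 3: row 1 has {H,He,Li,Be,C}; column 3 has {C}; that leaves B.
At row 2, column 3: row 2 has {H,Li,Be,B,C}; column 3 has {B,C}; that leaves He.
At row 5, column 3: row 5 has {H,He,Be,B}; column 3 has {He,B,C}; that leaves Li.
At row 6, column 1: row 6 has {He,B,C}; column 1 has {H,He,Be,B}; that leaves Li.
At row 6, column 2: row 6 has {He,Li,B,C}; column 2 has {He,Be,B,C}; that leaves H.
At row 6, column 3: row 6 has {H,He,Li,B,C}; column 3 has {He,Li,B,C}; that leaves Be.
At row 4, column 2: row 4 has {He,Be,B,C}; column 2 has {H,He,Be,B,C}; that leaves Li.
At row 4, column 3: row 4 has {He,Li,Be,B,C}; column 3 has {He,Li,Be,B,C}; that leaves H.
At row 5, column 1: row 5 has {H,He,Li,Be,B}; column 1 has {H,He,Li,Be,B}; that leaves C.

C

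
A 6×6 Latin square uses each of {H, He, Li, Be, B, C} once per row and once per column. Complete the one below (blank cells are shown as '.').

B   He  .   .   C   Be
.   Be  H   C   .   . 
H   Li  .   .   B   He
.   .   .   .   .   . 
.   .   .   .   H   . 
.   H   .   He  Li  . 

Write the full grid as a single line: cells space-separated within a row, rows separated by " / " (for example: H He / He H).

B He Li H C Be / Li Be H C He B / H Li C Be B He / C B He Li Be H / He C Be B H Li / Be H B He Li C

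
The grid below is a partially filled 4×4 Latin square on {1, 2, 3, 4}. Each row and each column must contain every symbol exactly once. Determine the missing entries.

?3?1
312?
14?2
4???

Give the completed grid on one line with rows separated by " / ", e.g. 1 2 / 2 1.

2 3 4 1 / 3 1 2 4 / 1 4 3 2 / 4 2 1 3

(r1,c1): row 1 has {1,3}; column 1 has {1,3,4}, so it must be 2.
(r1,c3): row 1 has {1,2,3}; column 3 has {2}, so it must be 4.
(r2,c4): row 2 has {1,2,3}; column 4 has {1,2}, so it must be 4.
(r3,c3): row 3 has {1,2,4}; column 3 has {2,4}, so it must be 3.
(r4,c2): row 4 has {4}; column 2 has {1,3,4}, so it must be 2.
(r4,c3): row 4 has {2,4}; column 3 has {2,3,4}, so it must be 1.
(r4,c4): row 4 has {1,2,4}; column 4 has {1,2,4}, so it must be 3.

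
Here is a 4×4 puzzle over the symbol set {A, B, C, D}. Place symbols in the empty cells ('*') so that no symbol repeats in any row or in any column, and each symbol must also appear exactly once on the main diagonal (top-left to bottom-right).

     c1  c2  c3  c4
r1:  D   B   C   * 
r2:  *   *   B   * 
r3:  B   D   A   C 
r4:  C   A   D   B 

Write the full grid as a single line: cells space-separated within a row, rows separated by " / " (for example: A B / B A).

D B C A / A C B D / B D A C / C A D B

(r1,c4) = A
(r2,c1) = A
(r2,c2) = C
(r2,c4) = D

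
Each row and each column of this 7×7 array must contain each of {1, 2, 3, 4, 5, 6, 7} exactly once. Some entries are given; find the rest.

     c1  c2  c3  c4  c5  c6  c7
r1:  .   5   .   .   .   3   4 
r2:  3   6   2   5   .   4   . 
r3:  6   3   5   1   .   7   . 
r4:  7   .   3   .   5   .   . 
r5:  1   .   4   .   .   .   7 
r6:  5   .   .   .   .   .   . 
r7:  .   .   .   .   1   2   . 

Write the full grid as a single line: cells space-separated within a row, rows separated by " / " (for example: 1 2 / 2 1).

2 5 1 7 6 3 4 / 3 6 2 5 7 4 1 / 6 3 5 1 4 7 2 / 7 4 3 2 5 1 6 / 1 2 4 6 3 5 7 / 5 1 7 4 2 6 3 / 4 7 6 3 1 2 5

(r1,c1) = 2
(r2,c5) = 7
(r2,c7) = 1
(r3,c7) = 2
(r4,c7) = 6
(r5,c2) = 2
(r6,c7) = 3
(r7,c1) = 4
(r7,c2) = 7
(r7,c3) = 6
(r7,c4) = 3
(r7,c7) = 5
(r1,c5) = 6
(r3,c5) = 4
(r4,c6) = 1
(r5,c4) = 6
(r5,c5) = 3
(r5,c6) = 5
(r6,c5) = 2
(r6,c6) = 6
(r1,c4) = 7
(r4,c2) = 4
(r4,c4) = 2
(r6,c2) = 1
(r6,c3) = 7
(r6,c4) = 4
(r1,c3) = 1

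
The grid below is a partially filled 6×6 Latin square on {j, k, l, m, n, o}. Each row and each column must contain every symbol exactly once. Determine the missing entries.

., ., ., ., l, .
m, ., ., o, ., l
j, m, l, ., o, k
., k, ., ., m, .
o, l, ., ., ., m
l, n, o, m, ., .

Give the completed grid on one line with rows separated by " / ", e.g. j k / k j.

k o m j l n / m j k o n l / j m l n o k / n k j l m o / o l n k j m / l n o m k j

(r2,c2) = j
(r3,c4) = n
(r4,c1) = n
(r4,c3) = j
(r4,c4) = l
(r4,c6) = o
(r6,c6) = j
(r1,c1) = k
(r1,c2) = o
(r1,c4) = j
(r1,c6) = n
(r5,c4) = k
(r6,c5) = k
(r1,c3) = m
(r2,c5) = n
(r5,c3) = n
(r5,c5) = j
(r2,c3) = k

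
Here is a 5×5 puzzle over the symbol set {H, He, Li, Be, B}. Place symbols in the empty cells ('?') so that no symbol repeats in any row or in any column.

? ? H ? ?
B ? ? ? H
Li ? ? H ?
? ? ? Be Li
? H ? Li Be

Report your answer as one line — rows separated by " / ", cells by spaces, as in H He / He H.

At row 2, column 4: row 2 has {H,B}; column 4 has {H,Li,Be}; that leaves He.
At row 5, column 1: row 5 has {H,Li,Be}; column 1 has {Li,B}; that leaves He.
At row 5, column 3: row 5 has {H,He,Li,Be}; column 3 has {H}; that leaves B.
At row 1, column 1: row 1 has {H}; column 1 has {He,Li,B}; that leaves Be.
At row 1, column 4: row 1 has {H,Be}; column 4 has {H,He,Li,Be}; that leaves B.
At row 1, column 5: row 1 has {H,Be,B}; column 5 has {H,Li,Be}; that leaves He.
At row 3, column 5: row 3 has {H,Li}; column 5 has {H,He,Li,Be}; that leaves B.
At row 4, column 1: row 4 has {Li,Be}; column 1 has {He,Li,Be,B}; that leaves H.
At row 4, column 3: row 4 has {H,Li,Be}; column 3 has {H,B}; that leaves He.
At row 1, column 2: row 1 has {H,He,Be,B}; column 2 has {H}; that leaves Li.
At row 2, column 2: row 2 has {H,He,B}; column 2 has {H,Li}; that leaves Be.
At row 2, column 3: row 2 has {H,He,Be,B}; column 3 has {H,He,B}; that leaves Li.
At row 3, column 2: row 3 has {H,Li,B}; column 2 has {H,Li,Be}; that leaves He.
At row 3, column 3: row 3 has {H,He,Li,B}; column 3 has {H,He,Li,B}; that leaves Be.
At row 4, column 2: row 4 has {H,He,Li,Be}; column 2 has {H,He,Li,Be}; that leaves B.

Be Li H B He / B Be Li He H / Li He Be H B / H B He Be Li / He H B Li Be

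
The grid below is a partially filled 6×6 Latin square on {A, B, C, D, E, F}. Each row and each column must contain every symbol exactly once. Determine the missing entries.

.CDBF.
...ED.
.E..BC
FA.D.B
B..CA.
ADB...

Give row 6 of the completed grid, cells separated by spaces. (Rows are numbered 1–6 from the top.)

A D B F C E

Cell (r1,c1): row 1 has {B,C,D,F}; column 1 has {A,B,F} → E.
Cell (r1,c6): row 1 has {B,C,D,E,F}; column 6 has {B,C} → A.
Cell (r2,c1): row 2 has {D,E}; column 1 has {A,B,E,F} → C.
Cell (r2,c6): row 2 has {C,D,E}; column 6 has {A,B,C} → F.
Cell (r3,c1): row 3 has {B,C,E}; column 1 has {A,B,C,E,F} → D.
Cell (r5,c2): row 5 has {A,B,C}; column 2 has {A,C,D,E} → F.
Cell (r5,c3): row 5 has {A,B,C,F}; column 3 has {B,D} → E.
Cell (r5,c6): row 5 has {A,B,C,E,F}; column 6 has {A,B,C,F} → D.
Cell (r6,c4): row 6 has {A,B,D}; column 4 has {B,C,D,E} → F.
Cell (r6,c6): row 6 has {A,B,D,F}; column 6 has {A,B,C,D,F} → E.
Cell (r2,c2): row 2 has {C,D,E,F}; column 2 has {A,C,D,E,F} → B.
Cell (r2,c3): row 2 has {B,C,D,E,F}; column 3 has {B,D,E} → A.
Cell (r3,c3): row 3 has {B,C,D,E}; column 3 has {A,B,D,E} → F.
Cell (r3,c4): row 3 has {B,C,D,E,F}; column 4 has {B,C,D,E,F} → A.
Cell (r4,c3): row 4 has {A,B,D,F}; column 3 has {A,B,D,E,F} → C.
Cell (r4,c5): row 4 has {A,B,C,D,F}; column 5 has {A,B,D,F} → E.
Cell (r6,c5): row 6 has {A,B,D,E,F}; column 5 has {A,B,D,E,F} → C.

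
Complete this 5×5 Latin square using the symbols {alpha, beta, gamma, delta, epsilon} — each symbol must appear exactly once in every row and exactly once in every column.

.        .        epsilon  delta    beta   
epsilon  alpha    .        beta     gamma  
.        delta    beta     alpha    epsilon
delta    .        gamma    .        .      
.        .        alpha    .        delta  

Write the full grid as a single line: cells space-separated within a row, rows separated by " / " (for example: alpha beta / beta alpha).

(r1,c2) = gamma
(r2,c3) = delta
(r3,c1) = gamma
(r4,c4) = epsilon
(r4,c5) = alpha
(r5,c1) = beta
(r5,c2) = epsilon
(r5,c4) = gamma
(r1,c1) = alpha
(r4,c2) = beta

alpha gamma epsilon delta beta / epsilon alpha delta beta gamma / gamma delta beta alpha epsilon / delta beta gamma epsilon alpha / beta epsilon alpha gamma delta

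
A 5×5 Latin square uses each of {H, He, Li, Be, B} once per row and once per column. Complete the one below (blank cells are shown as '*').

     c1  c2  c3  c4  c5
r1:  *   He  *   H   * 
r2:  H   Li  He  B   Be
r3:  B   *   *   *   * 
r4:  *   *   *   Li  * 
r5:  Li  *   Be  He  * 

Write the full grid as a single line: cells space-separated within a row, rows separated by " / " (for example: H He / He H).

Be He B H Li / H Li He B Be / B H Li Be He / He Be H Li B / Li B Be He H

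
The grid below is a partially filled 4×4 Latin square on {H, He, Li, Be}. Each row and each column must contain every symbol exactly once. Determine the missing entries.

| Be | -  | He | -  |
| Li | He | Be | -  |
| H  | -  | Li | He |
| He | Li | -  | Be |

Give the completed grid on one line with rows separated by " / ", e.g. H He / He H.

(r1,c2): row 1 has {He,Be}; column 2 has {He,Li}, so it must be H.
(r1,c4): row 1 has {H,He,Be}; column 4 has {He,Be}, so it must be Li.
(r2,c4): row 2 has {He,Li,Be}; column 4 has {He,Li,Be}, so it must be H.
(r3,c2): row 3 has {H,He,Li}; column 2 has {H,He,Li}, so it must be Be.
(r4,c3): row 4 has {He,Li,Be}; column 3 has {He,Li,Be}, so it must be H.

Be H He Li / Li He Be H / H Be Li He / He Li H Be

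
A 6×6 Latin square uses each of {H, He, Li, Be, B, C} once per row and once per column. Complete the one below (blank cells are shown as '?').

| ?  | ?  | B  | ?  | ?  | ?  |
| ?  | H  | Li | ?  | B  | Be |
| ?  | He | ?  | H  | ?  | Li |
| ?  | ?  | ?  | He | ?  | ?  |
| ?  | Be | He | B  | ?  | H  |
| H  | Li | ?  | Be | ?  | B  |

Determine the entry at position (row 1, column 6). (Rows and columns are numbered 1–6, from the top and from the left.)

He

At row 1, column 2: row 1 has {B}; column 2 has {H,He,Li,Be}; that leaves C.
At row 1, column 4: row 1 has {B,C}; column 4 has {H,He,Be,B}; that leaves Li.
At row 1, column 6: row 1 has {Li,B,C}; column 6 has {H,Li,Be,B}; that leaves He.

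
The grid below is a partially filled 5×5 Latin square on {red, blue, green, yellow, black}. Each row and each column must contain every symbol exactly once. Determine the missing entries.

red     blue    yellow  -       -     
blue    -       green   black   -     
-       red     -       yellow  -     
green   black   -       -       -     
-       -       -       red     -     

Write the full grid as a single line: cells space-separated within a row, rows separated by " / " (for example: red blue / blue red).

red blue yellow green black / blue yellow green black red / black red blue yellow green / green black red blue yellow / yellow green black red blue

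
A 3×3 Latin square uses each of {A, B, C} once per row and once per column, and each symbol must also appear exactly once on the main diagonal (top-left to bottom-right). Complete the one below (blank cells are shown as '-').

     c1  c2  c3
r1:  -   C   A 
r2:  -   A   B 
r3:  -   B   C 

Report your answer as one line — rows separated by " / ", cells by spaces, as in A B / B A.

B C A / C A B / A B C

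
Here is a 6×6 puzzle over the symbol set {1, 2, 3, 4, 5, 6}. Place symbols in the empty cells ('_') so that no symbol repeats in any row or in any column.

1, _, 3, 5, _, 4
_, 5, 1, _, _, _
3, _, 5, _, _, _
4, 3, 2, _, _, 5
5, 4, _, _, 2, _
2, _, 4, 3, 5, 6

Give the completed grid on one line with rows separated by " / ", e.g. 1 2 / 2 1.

1 2 3 5 6 4 / 6 5 1 4 3 2 / 3 6 5 2 4 1 / 4 3 2 6 1 5 / 5 4 6 1 2 3 / 2 1 4 3 5 6

Cell (r1,c5): row 1 has {1,3,4,5}; column 5 has {2,5} → 6.
Cell (r2,c1): row 2 has {1,5}; column 1 has {1,2,3,4,5} → 6.
Cell (r4,c5): row 4 has {2,3,4,5}; column 5 has {2,5,6} → 1.
Cell (r5,c3): row 5 has {2,4,5}; column 3 has {1,2,3,4,5} → 6.
Cell (r5,c4): row 5 has {2,4,5,6}; column 4 has {3,5} → 1.
Cell (r5,c6): row 5 has {1,2,4,5,6}; column 6 has {4,5,6} → 3.
Cell (r6,c2): row 6 has {2,3,4,5,6}; column 2 has {3,4,5} → 1.
Cell (r1,c2): row 1 has {1,3,4,5,6}; column 2 has {1,3,4,5} → 2.
Cell (r2,c6): row 2 has {1,5,6}; column 6 has {3,4,5,6} → 2.
Cell (r3,c2): row 3 has {3,5}; column 2 has {1,2,3,4,5} → 6.
Cell (r3,c5): row 3 has {3,5,6}; column 5 has {1,2,5,6} → 4.
Cell (r3,c6): row 3 has {3,4,5,6}; column 6 has {2,3,4,5,6} → 1.
Cell (r4,c4): row 4 has {1,2,3,4,5}; column 4 has {1,3,5} → 6.
Cell (r2,c4): row 2 has {1,2,5,6}; column 4 has {1,3,5,6} → 4.
Cell (r2,c5): row 2 has {1,2,4,5,6}; column 5 has {1,2,4,5,6} → 3.
Cell (r3,c4): row 3 has {1,3,4,5,6}; column 4 has {1,3,4,5,6} → 2.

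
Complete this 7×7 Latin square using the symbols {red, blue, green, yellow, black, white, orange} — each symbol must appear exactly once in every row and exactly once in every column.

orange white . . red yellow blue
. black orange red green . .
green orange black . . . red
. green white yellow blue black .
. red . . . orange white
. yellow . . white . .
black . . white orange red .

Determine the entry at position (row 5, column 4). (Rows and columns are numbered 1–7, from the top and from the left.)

green

row 1 has {red,blue,yellow,white,orange}; column 3 has {black,white,orange} — only green is left for (r1,c3).
row 1 has {red,blue,green,yellow,white,orange}; column 4 has {red,yellow,white} — only black is left for (r1,c4).
row 2 has {red,green,black,orange}; column 7 has {red,blue,white} — only yellow is left for (r2,c7).
row 3 has {red,green,black,orange}; column 4 has {red,yellow,black,white} — only blue is left for (r3,c4).
row 3 has {red,blue,green,black,orange}; column 5 has {red,blue,green,white,orange} — only yellow is left for (r3,c5).
row 3 has {red,blue,green,yellow,black,orange}; column 6 has {red,yellow,black,orange} — only white is left for (r3,c6).
row 4 has {blue,green,yellow,black,white}; column 1 has {green,black,orange} — only red is left for (r4,c1).
row 4 has {red,blue,green,yellow,black,white}; column 7 has {red,blue,yellow,white} — only orange is left for (r4,c7).
row 5 has {red,white,orange}; column 4 has {red,blue,yellow,black,white} — only green is left for (r5,c4).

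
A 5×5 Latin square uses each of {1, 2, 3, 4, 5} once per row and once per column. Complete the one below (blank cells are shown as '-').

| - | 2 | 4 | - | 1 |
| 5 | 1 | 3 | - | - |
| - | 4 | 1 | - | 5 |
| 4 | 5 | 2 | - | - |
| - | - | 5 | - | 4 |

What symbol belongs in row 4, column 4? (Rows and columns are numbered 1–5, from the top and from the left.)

1

(r1,c1) = 3
(r1,c4) = 5
(r2,c5) = 2
(r3,c1) = 2
(r3,c4) = 3
(r4,c4) = 1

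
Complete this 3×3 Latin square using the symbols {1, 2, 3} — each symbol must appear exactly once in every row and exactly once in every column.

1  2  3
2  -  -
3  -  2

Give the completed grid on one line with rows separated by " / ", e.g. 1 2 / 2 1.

1 2 3 / 2 3 1 / 3 1 2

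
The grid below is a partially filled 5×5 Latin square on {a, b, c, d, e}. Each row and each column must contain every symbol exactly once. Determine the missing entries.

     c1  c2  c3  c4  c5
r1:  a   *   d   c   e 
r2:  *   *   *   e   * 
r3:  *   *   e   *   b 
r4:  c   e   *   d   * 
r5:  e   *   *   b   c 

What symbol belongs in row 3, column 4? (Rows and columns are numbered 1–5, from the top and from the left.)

(r1,c2) = b
(r3,c1) = d
(r3,c4) = a

a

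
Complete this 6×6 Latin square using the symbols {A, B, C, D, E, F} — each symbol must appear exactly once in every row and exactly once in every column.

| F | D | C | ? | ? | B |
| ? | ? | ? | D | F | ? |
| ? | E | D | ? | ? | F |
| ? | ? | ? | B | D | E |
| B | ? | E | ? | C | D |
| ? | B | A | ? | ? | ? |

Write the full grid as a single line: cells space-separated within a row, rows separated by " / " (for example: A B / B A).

F D C E A B / E C B D F A / A E D C B F / C A F B D E / B F E A C D / D B A F E C

Cell (r2,c3): row 2 has {D,F}; column 3 has {A,C,D,E} → B.
Cell (r4,c3): row 4 has {B,D,E}; column 3 has {A,B,C,D,E} → F.
Cell (r6,c5): row 6 has {A,B}; column 5 has {C,D,F} → E.
Cell (r6,c6): row 6 has {A,B,E}; column 6 has {B,D,E,F} → C.
Cell (r1,c5): row 1 has {B,C,D,F}; column 5 has {C,D,E,F} → A.
Cell (r2,c6): row 2 has {B,D,F}; column 6 has {B,C,D,E,F} → A.
Cell (r3,c5): row 3 has {D,E,F}; column 5 has {A,C,D,E,F} → B.
Cell (r6,c1): row 6 has {A,B,C,E}; column 1 has {B,F} → D.
Cell (r6,c4): row 6 has {A,B,C,D,E}; column 4 has {B,D} → F.
Cell (r1,c4): row 1 has {A,B,C,D,F}; column 4 has {B,D,F} → E.
Cell (r2,c2): row 2 has {A,B,D,F}; column 2 has {B,D,E} → C.
Cell (r4,c2): row 4 has {B,D,E,F}; column 2 has {B,C,D,E} → A.
Cell (r5,c2): row 5 has {B,C,D,E}; column 2 has {A,B,C,D,E} → F.
Cell (r5,c4): row 5 has {B,C,D,E,F}; column 4 has {B,D,E,F} → A.
Cell (r2,c1): row 2 has {A,B,C,D,F}; column 1 has {B,D,F} → E.
Cell (r3,c4): row 3 has {B,D,E,F}; column 4 has {A,B,D,E,F} → C.
Cell (r4,c1): row 4 has {A,B,D,E,F}; column 1 has {B,D,E,F} → C.
Cell (r3,c1): row 3 has {B,C,D,E,F}; column 1 has {B,C,D,E,F} → A.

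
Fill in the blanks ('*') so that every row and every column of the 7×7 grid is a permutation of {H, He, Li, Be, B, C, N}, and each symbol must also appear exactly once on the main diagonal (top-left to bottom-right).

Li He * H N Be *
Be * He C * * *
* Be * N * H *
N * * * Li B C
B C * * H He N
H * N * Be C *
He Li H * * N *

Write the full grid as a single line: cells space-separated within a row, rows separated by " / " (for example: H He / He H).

Li He C H N Be B / Be N He C B Li H / C Be B N He H Li / N H Be He Li B C / B C Li Be H He N / H B N Li Be C He / He Li H B C N Be

Cell (r1,c7): row 1 has {H,He,Li,Be,N}; column 7 has {C,N} → B.
Cell (r2,c5): row 2 has {He,Be,C}; column 5 has {H,Li,Be,N} → B.
Cell (r2,c6): row 2 has {He,Be,B,C}; column 6 has {H,He,Be,B,C,N} → Li.
Cell (r2,c7): row 2 has {He,Li,Be,B,C}; column 7 has {B,C,N} → H.
Cell (r3,c1): row 3 has {H,Be,N}; column 1 has {H,He,Li,Be,B,N} → C.
Cell (r3,c3): row 3 has {H,Be,C,N}; column 3 has {H,He,N}; the diagonal has {H,Li,C} → B.
Cell (r3,c5): row 3 has {H,Be,B,C,N}; column 5 has {H,Li,Be,B,N} → He.
Cell (r3,c7): row 3 has {H,He,Be,B,C,N}; column 7 has {H,B,C,N} → Li.
Cell (r4,c2): row 4 has {Li,B,C,N}; column 2 has {He,Li,Be,C} → H.
Cell (r4,c3): row 4 has {H,Li,B,C,N}; column 3 has {H,He,B,N} → Be.
Cell (r4,c4): row 4 has {H,Li,Be,B,C,N}; column 4 has {H,C,N}; the diagonal has {H,Li,B,C} → He.
Cell (r5,c3): row 5 has {H,He,B,C,N}; column 3 has {H,He,Be,B,N} → Li.
Cell (r5,c4): row 5 has {H,He,Li,B,C,N}; column 4 has {H,He,C,N} → Be.
Cell (r6,c2): row 6 has {H,Be,C,N}; column 2 has {H,He,Li,Be,C} → B.
Cell (r6,c4): row 6 has {H,Be,B,C,N}; column 4 has {H,He,Be,C,N} → Li.
Cell (r6,c7): row 6 has {H,Li,Be,B,C,N}; column 7 has {H,Li,B,C,N} → He.
Cell (r7,c4): row 7 has {H,He,Li,N}; column 4 has {H,He,Li,Be,C,N} → B.
Cell (r7,c5): row 7 has {H,He,Li,B,N}; column 5 has {H,He,Li,Be,B,N} → C.
Cell (r7,c7): row 7 has {H,He,Li,B,C,N}; column 7 has {H,He,Li,B,C,N}; the diagonal has {H,He,Li,B,C} → Be.
Cell (r1,c3): row 1 has {H,He,Li,Be,B,N}; column 3 has {H,He,Li,Be,B,N} → C.
Cell (r2,c2): row 2 has {H,He,Li,Be,B,C}; column 2 has {H,He,Li,Be,B,C}; the diagonal has {H,He,Li,Be,B,C} → N.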